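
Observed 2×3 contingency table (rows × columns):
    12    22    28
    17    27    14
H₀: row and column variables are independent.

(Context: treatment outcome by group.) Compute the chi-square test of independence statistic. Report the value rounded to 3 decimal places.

Row totals [62, 58], col totals [29, 49, 42], n=120
χ² = (12−14.98)²/14.98 + (22−25.32)²/25.32 + (28−21.70)²/21.70 + (17−14.02)²/14.02 + (27−23.68)²/23.68 + (14−20.30)²/20.30 = 5.9122
df = 2

test statistic = 5.912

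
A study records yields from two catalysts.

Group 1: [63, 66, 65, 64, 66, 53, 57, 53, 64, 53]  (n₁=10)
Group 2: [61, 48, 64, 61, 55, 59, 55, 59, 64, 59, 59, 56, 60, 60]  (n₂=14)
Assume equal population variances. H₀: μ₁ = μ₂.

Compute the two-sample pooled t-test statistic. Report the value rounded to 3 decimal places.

x̄₁=60.400, s₁=5.700, n₁=10
x̄₂=58.571, s₂=4.108, n₂=14
s_p² = [9·5.700² + 13·4.108²]/22 = 23.2649
SE = √(s_p²·(1/10+1/14)) = 1.9971
t = (60.400−58.571)/1.9971 = 0.9156
df = 22

test statistic = 0.916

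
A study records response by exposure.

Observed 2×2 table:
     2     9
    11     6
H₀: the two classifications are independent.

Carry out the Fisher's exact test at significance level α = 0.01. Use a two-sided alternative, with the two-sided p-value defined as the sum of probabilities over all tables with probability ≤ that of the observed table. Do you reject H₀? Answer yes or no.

Margins: r₁=11, r₂=17, c₁=13, c₂=15, n=28
p_obs = C(11,2)·C(17,11)/C(28,13); sum pmf over tables with pmf ≤ p_obs
p-value (two-sided) = 0.02376
At α=0.01: p ≥ α → fail to reject H₀

reject H₀: no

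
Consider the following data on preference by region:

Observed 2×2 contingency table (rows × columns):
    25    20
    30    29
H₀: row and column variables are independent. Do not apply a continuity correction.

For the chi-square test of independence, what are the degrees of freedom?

df = (r−1)(c−1) = (2−1)·(2−1) = 1

degrees of freedom = 1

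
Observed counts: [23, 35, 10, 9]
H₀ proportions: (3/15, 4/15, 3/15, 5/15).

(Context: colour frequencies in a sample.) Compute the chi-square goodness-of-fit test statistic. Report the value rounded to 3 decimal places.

test statistic = 26.659

n = 77; E_i = n·p_i = [15.40, 20.53, 15.40, 25.67]
χ² = (23−15.40)²/15.40 + (35−20.53)²/20.53 + (10−15.40)²/15.40 + (9−25.67)²/25.67 = 26.6591
df = 3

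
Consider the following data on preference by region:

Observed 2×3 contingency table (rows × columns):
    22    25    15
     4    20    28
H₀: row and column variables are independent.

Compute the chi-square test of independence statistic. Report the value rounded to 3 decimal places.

Row totals [62, 52], col totals [26, 45, 43], n=114
χ² = (22−14.14)²/14.14 + (25−24.47)²/24.47 + (15−23.39)²/23.39 + (4−11.86)²/11.86 + (20−20.53)²/20.53 + (28−19.61)²/19.61 = 16.1947
df = 2

test statistic = 16.195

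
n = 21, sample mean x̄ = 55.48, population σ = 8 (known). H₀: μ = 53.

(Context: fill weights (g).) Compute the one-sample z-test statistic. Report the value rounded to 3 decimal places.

test statistic = 1.421

SE = σ/√n = 8/√21 = 1.7457
z = (x̄−μ₀)/SE = (55.48−53)/1.7457 = 1.4206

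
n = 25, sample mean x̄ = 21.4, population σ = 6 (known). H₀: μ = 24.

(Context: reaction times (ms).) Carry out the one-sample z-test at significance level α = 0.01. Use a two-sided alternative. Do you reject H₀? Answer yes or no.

SE = σ/√n = 6/√25 = 1.2000
z = (x̄−μ₀)/SE = (21.4−24)/1.2000 = -2.1667
p-value (two-sided) = 0.03026
At α=0.01: p ≥ α → fail to reject H₀

reject H₀: no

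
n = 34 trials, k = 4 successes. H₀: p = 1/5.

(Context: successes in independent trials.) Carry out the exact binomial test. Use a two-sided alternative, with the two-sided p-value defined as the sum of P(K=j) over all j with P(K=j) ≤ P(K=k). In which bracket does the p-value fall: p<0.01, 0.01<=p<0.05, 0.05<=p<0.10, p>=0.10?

Exact binomial: n=34, k=4, p₀=1/5=0.2000
P(X=j) = C(n,j)·p₀^j·(1−p₀)^(n−j); p = Σ P(X=j) over j with P(X=j) ≤ P(X=4)
p-value (two-sided) = 0.28730
→ bracket: p>=0.10

p-value bracket: p>=0.10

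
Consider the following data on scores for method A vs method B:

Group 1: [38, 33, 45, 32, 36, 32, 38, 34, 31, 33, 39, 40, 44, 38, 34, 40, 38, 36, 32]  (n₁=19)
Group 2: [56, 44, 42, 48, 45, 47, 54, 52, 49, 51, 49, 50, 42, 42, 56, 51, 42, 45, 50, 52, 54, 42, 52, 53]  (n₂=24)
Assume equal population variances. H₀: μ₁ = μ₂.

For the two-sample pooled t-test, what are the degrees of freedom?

df = n₁ + n₂ − 2 = 19 + 24 − 2 = 41

degrees of freedom = 41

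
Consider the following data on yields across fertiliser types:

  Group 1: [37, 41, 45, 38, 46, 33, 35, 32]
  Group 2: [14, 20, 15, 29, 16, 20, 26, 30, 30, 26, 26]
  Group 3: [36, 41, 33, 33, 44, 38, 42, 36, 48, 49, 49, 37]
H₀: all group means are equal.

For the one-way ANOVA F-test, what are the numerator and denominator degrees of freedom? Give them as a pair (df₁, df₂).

degrees of freedom = [2, 28]

k = 3 groups, N = 31 total
df = (k−1, N−k) = (3−1, 31−3) = (2, 28)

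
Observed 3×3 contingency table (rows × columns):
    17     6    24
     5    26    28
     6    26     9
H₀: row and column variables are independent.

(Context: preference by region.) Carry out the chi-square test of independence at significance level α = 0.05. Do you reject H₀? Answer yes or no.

reject H₀: yes

Row totals [47, 59, 41], col totals [28, 58, 61], n=147
χ² = (17−8.95)²/8.95 + (6−18.54)²/18.54 + (24−19.50)²/19.50 + (5−11.24)²/11.24 + (26−23.28)²/23.28 + (28−24.48)²/24.48 + (6−7.81)²/7.81 + (26−16.18)²/16.18 + (9−17.01)²/17.01 = 31.2012
df = 4
p-value (upper-tail) = 0.00000
At α=0.05: p < α → reject H₀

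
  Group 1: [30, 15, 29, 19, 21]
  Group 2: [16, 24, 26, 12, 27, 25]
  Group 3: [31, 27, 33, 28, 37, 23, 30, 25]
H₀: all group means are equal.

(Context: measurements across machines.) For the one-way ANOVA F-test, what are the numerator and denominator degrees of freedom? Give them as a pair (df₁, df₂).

degrees of freedom = [2, 16]

k = 3 groups, N = 19 total
df = (k−1, N−k) = (3−1, 19−3) = (2, 16)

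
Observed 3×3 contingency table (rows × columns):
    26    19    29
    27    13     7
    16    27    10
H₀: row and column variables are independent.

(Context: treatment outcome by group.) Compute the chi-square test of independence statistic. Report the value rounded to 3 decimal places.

Row totals [74, 47, 53], col totals [69, 59, 46], n=174
χ² = (26−29.34)²/29.34 + (19−25.09)²/25.09 + (29−19.56)²/19.56 + (27−18.64)²/18.64 + (13−15.94)²/15.94 + (7−12.43)²/12.43 + (16−21.02)²/21.02 + (27−17.97)²/17.97 + (10−14.01)²/14.01 = 19.9563
df = 4

test statistic = 19.956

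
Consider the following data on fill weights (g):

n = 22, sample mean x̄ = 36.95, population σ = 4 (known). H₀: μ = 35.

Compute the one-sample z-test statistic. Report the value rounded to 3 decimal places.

test statistic = 2.287

SE = σ/√n = 4/√22 = 0.8528
z = (x̄−μ₀)/SE = (36.95−35)/0.8528 = 2.2866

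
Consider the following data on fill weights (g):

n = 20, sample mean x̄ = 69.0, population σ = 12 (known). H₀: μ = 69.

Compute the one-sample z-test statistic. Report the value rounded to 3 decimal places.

test statistic = 0.000

SE = σ/√n = 12/√20 = 2.6833
z = (x̄−μ₀)/SE = (69.0−69)/2.6833 = 0.0000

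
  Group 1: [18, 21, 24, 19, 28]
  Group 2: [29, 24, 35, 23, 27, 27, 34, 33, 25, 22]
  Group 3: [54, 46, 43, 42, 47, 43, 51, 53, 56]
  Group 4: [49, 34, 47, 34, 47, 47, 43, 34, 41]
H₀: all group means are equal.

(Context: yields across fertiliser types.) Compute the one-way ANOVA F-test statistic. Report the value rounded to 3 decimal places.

test statistic = 39.570

Group means [22.00, 27.90, 48.33, 41.78], grand mean 36.364
SSB = Σnᵢ(x̄ᵢ−x̄)² = 3301.181; SSW = ΣΣ(x−x̄ᵢ)² = 806.456
MSB = 3301.181/3 = 1100.3936; MSW = 806.456/29 = 27.8088
F = MSB/MSW = 39.5700
df = (3, 29)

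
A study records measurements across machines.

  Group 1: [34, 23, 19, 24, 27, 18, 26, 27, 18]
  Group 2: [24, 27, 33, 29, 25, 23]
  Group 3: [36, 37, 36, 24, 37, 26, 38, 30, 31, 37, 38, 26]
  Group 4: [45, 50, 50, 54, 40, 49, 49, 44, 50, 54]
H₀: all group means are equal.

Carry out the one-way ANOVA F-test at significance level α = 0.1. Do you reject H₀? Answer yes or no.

Group means [24.00, 26.83, 33.00, 48.50], grand mean 34.000
SSB = Σnᵢ(x̄ᵢ−x̄)² = 3322.667; SSW = ΣΣ(x−x̄ᵢ)² = 769.333
MSB = 3322.667/3 = 1107.5556; MSW = 769.333/33 = 23.3131
F = MSB/MSW = 47.5078
df = (3, 33)
p-value (upper-tail) = 0.00000
At α=0.1: p < α → reject H₀

reject H₀: yes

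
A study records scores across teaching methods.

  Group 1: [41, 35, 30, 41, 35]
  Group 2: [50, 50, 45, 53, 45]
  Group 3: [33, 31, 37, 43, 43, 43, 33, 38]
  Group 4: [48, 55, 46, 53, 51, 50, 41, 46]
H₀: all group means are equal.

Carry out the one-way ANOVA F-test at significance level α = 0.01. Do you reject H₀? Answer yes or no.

reject H₀: yes

Group means [36.40, 48.60, 37.62, 48.75], grand mean 42.923
SSB = Σnᵢ(x̄ᵢ−x̄)² = 870.071; SSW = ΣΣ(x−x̄ᵢ)² = 449.775
MSB = 870.071/3 = 290.0237; MSW = 449.775/22 = 20.4443
F = MSB/MSW = 14.1860
df = (3, 22)
p-value (upper-tail) = 0.00002
At α=0.01: p < α → reject H₀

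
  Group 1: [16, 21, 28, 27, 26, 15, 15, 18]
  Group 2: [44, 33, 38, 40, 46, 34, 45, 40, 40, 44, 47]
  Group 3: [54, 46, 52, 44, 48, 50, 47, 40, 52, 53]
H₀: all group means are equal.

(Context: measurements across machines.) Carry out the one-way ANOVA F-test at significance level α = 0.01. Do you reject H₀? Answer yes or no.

Group means [20.75, 41.00, 48.60], grand mean 38.034
SSB = Σnᵢ(x̄ᵢ−x̄)² = 3603.066; SSW = ΣΣ(x−x̄ᵢ)² = 613.900
MSB = 3603.066/2 = 1801.5328; MSW = 613.900/26 = 23.6115
F = MSB/MSW = 76.2988
df = (2, 26)
p-value (upper-tail) = 0.00000
At α=0.01: p < α → reject H₀

reject H₀: yes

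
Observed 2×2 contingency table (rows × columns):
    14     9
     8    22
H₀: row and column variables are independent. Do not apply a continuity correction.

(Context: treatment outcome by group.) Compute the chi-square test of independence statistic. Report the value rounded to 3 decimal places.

Row totals [23, 30], col totals [22, 31], n=53
χ² = (14−9.55)²/9.55 + (9−13.45)²/13.45 + (8−12.45)²/12.45 + (22−17.55)²/17.55 = 6.2729
df = 1

test statistic = 6.273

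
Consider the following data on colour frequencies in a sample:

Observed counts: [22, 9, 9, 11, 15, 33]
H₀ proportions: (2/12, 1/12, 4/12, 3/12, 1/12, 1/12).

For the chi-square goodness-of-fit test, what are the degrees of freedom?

df = k − 1 = 6 − 1 = 5

degrees of freedom = 5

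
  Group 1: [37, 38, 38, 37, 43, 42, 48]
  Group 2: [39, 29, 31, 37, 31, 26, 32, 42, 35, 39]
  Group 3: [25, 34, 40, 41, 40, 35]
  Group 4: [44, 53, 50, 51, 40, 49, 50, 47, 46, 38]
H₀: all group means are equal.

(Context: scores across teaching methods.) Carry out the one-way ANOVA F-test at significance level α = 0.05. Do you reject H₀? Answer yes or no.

reject H₀: yes

Group means [40.43, 34.10, 35.83, 46.80], grand mean 39.606
SSB = Σnᵢ(x̄ᵢ−x̄)² = 910.831; SSW = ΣΣ(x−x̄ᵢ)² = 733.048
MSB = 910.831/3 = 303.6104; MSW = 733.048/29 = 25.2775
F = MSB/MSW = 12.0111
df = (3, 29)
p-value (upper-tail) = 0.00003
At α=0.05: p < α → reject H₀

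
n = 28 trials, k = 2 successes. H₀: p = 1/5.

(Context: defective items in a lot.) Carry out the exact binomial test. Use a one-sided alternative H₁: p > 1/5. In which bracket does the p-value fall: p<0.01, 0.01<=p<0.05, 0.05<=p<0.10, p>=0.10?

p-value bracket: p>=0.10

Exact binomial: n=28, k=2, p₀=1/5=0.2000
P(X≥2) from Σ C(n,i)·p₀^i·(1−p₀)^(n−i)
p-value (one-sided, H₁ greater) = 0.98453
→ bracket: p>=0.10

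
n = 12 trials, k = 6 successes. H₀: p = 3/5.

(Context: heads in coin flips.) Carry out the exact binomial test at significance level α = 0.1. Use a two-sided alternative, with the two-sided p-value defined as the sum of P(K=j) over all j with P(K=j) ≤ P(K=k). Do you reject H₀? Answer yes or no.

Exact binomial: n=12, k=6, p₀=3/5=0.6000
P(X=j) = C(n,j)·p₀^j·(1−p₀)^(n−j); p = Σ P(X=j) over j with P(X=j) ≤ P(X=6)
p-value (two-sided) = 0.56013
At α=0.1: p ≥ α → fail to reject H₀

reject H₀: no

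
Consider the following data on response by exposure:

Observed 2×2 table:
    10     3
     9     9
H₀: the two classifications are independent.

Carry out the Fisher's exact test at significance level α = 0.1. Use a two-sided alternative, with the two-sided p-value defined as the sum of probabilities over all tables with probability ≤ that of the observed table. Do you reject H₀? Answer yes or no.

reject H₀: no

Margins: r₁=13, r₂=18, c₁=19, c₂=12, n=31
p_obs = C(13,10)·C(18,9)/C(31,19); sum pmf over tables with pmf ≤ p_obs
p-value (two-sided) = 0.15815
At α=0.1: p ≥ α → fail to reject H₀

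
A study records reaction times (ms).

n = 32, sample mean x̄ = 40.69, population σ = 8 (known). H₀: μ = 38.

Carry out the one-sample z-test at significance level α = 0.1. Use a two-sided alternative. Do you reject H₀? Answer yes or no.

reject H₀: yes

SE = σ/√n = 8/√32 = 1.4142
z = (x̄−μ₀)/SE = (40.69−38)/1.4142 = 1.9021
p-value (two-sided) = 0.05716
At α=0.1: p < α → reject H₀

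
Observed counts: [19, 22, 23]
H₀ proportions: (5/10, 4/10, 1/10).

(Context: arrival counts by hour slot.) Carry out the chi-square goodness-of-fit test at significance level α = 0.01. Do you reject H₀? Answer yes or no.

reject H₀: yes

n = 64; E_i = n·p_i = [32.00, 25.60, 6.40]
χ² = (19−32.00)²/32.00 + (22−25.60)²/25.60 + (23−6.40)²/6.40 = 48.8438
df = 2
p-value (upper-tail) = 0.00000
At α=0.01: p < α → reject H₀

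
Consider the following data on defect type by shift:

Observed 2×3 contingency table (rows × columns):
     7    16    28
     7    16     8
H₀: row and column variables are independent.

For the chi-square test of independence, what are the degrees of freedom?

df = (r−1)(c−1) = (2−1)·(3−1) = 2

degrees of freedom = 2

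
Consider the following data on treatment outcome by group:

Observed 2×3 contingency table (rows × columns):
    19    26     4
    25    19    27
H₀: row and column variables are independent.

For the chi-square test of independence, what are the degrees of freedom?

df = (r−1)(c−1) = (2−1)·(3−1) = 2

degrees of freedom = 2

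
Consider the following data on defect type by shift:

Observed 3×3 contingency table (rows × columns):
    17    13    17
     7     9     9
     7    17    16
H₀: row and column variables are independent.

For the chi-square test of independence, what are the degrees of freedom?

degrees of freedom = 4

df = (r−1)(c−1) = (3−1)·(3−1) = 4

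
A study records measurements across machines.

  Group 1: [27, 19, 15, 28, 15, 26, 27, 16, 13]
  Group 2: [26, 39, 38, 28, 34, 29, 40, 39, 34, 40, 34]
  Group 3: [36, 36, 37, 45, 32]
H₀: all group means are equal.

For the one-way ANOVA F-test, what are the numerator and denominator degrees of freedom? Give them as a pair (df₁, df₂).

k = 3 groups, N = 25 total
df = (k−1, N−k) = (3−1, 25−3) = (2, 22)

degrees of freedom = [2, 22]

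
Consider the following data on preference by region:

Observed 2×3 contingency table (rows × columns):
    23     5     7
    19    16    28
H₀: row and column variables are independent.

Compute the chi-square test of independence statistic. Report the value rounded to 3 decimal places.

Row totals [35, 63], col totals [42, 21, 35], n=98
χ² = (23−15.00)²/15.00 + (5−7.50)²/7.50 + (7−12.50)²/12.50 + (19−27.00)²/27.00 + (16−13.50)²/13.50 + (28−22.50)²/22.50 = 11.6978
df = 2

test statistic = 11.698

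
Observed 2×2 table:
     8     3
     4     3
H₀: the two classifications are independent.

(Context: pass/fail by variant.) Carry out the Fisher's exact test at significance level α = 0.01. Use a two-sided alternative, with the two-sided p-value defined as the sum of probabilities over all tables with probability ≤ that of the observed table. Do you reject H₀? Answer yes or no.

reject H₀: no

Margins: r₁=11, r₂=7, c₁=12, c₂=6, n=18
p_obs = C(11,8)·C(7,4)/C(18,12); sum pmf over tables with pmf ≤ p_obs
p-value (two-sided) = 0.62670
At α=0.01: p ≥ α → fail to reject H₀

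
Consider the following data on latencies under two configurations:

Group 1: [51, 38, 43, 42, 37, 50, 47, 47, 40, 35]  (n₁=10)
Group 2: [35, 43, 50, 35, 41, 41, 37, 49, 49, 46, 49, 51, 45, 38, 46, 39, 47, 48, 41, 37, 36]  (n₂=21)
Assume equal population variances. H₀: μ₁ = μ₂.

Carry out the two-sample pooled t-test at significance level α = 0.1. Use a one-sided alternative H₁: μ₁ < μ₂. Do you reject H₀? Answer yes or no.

x̄₁=43.000, s₁=5.578, n₁=10
x̄₂=43.000, s₂=5.413, n₂=21
s_p² = [9·5.578² + 20·5.413²]/29 = 29.8621
SE = √(s_p²·(1/10+1/21)) = 2.0996
t = (43.000−43.000)/2.0996 = 0.0000
df = 29
p-value (one-sided, H₁ less) = 0.50000
At α=0.1: p ≥ α → fail to reject H₀

reject H₀: no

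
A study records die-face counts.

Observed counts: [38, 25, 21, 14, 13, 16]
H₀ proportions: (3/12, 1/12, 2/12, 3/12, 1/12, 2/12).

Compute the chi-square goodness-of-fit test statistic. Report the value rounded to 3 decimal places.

test statistic = 32.606

n = 127; E_i = n·p_i = [31.75, 10.58, 21.17, 31.75, 10.58, 21.17]
χ² = (38−31.75)²/31.75 + (25−10.58)²/10.58 + (21−21.17)²/21.17 + (14−31.75)²/31.75 + (13−10.58)²/10.58 + (16−21.17)²/21.17 = 32.6063
df = 5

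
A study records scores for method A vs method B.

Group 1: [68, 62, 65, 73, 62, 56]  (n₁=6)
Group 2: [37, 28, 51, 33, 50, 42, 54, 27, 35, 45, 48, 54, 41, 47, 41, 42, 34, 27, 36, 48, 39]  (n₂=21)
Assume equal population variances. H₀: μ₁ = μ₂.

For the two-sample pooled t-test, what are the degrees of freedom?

df = n₁ + n₂ − 2 = 6 + 21 − 2 = 25

degrees of freedom = 25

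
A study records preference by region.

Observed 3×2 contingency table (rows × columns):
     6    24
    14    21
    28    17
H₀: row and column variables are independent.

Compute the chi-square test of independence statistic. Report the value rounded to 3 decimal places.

test statistic = 13.323

Row totals [30, 35, 45], col totals [48, 62], n=110
χ² = (6−13.09)²/13.09 + (24−16.91)²/16.91 + (14−15.27)²/15.27 + (21−19.73)²/19.73 + (28−19.64)²/19.64 + (17−25.36)²/25.36 = 13.3229
df = 2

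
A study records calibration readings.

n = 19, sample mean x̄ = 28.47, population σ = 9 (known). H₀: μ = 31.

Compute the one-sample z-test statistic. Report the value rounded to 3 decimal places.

SE = σ/√n = 9/√19 = 2.0647
z = (x̄−μ₀)/SE = (28.47−31)/2.0647 = -1.2253

test statistic = -1.225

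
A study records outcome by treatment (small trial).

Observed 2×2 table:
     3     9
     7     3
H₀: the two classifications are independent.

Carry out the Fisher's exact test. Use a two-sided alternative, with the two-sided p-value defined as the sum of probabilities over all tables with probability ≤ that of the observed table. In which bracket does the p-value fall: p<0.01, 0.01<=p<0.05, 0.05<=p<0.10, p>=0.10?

Margins: r₁=12, r₂=10, c₁=10, c₂=12, n=22
p_obs = C(12,3)·C(10,7)/C(22,10); sum pmf over tables with pmf ≤ p_obs
p-value (two-sided) = 0.08356
→ bracket: 0.05<=p<0.10

p-value bracket: 0.05<=p<0.10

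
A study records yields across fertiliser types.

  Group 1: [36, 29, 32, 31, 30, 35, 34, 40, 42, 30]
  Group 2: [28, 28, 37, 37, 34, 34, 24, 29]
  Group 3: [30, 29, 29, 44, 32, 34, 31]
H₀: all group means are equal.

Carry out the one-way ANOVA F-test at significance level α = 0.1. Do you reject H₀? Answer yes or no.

reject H₀: no

Group means [33.90, 31.38, 32.71], grand mean 32.760
SSB = Σnᵢ(x̄ᵢ−x̄)² = 28.356; SSW = ΣΣ(x−x̄ᵢ)² = 502.204
MSB = 28.356/2 = 14.1782; MSW = 502.204/22 = 22.8274
F = MSB/MSW = 0.6211
df = (2, 22)
p-value (upper-tail) = 0.54651
At α=0.1: p ≥ α → fail to reject H₀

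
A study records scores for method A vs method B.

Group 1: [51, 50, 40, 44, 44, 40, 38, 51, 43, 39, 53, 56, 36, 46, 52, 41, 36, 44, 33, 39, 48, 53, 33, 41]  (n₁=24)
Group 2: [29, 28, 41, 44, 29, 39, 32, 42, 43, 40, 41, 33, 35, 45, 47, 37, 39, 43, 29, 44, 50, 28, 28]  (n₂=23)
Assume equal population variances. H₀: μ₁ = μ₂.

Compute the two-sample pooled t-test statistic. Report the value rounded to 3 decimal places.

test statistic = 3.097

x̄₁=43.792, s₁=6.692, n₁=24
x̄₂=37.652, s₂=6.899, n₂=23
s_p² = [23·6.692² + 22·6.899²]/45 = 46.1595
SE = √(s_p²·(1/24+1/23)) = 1.9825
t = (43.792−37.652)/1.9825 = 3.0969
df = 45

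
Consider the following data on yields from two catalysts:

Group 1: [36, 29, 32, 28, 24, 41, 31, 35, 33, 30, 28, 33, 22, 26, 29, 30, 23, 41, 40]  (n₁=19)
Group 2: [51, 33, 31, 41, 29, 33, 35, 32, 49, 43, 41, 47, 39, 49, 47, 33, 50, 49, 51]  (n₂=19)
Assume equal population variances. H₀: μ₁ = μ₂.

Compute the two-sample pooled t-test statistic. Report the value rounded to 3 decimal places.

test statistic = -4.555

x̄₁=31.105, s₁=5.666, n₁=19
x̄₂=41.211, s₂=7.836, n₂=19
s_p² = [18·5.666² + 18·7.836²]/36 = 46.7485
SE = √(s_p²·(1/19+1/19)) = 2.2183
t = (31.105−41.211)/2.2183 = -4.5554
df = 36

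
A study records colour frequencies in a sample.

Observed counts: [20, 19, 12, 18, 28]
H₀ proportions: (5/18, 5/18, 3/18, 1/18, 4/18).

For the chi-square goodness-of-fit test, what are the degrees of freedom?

degrees of freedom = 4

df = k − 1 = 5 − 1 = 4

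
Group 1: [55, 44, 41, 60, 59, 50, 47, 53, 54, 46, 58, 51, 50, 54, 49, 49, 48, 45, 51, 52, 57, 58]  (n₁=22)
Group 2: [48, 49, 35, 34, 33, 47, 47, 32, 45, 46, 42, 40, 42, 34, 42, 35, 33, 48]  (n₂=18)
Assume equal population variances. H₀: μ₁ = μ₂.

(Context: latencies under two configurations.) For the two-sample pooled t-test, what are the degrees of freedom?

df = n₁ + n₂ − 2 = 22 + 18 − 2 = 38

degrees of freedom = 38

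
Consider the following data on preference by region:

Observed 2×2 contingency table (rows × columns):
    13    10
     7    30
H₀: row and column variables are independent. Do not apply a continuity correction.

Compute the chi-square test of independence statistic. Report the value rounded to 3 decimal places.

test statistic = 9.025

Row totals [23, 37], col totals [20, 40], n=60
χ² = (13−7.67)²/7.67 + (10−15.33)²/15.33 + (7−12.33)²/12.33 + (30−24.67)²/24.67 = 9.0247
df = 1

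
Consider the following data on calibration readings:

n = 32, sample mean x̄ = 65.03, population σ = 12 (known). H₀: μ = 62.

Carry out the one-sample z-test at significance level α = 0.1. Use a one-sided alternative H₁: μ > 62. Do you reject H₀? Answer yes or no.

SE = σ/√n = 12/√32 = 2.1213
z = (x̄−μ₀)/SE = (65.03−62)/2.1213 = 1.4284
p-value (one-sided, H₁ greater) = 0.07659
At α=0.1: p < α → reject H₀

reject H₀: yes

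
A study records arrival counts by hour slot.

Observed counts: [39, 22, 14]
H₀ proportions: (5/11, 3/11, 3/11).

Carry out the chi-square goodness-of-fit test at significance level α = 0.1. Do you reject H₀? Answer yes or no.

reject H₀: no

n = 75; E_i = n·p_i = [34.09, 20.45, 20.45]
χ² = (39−34.09)²/34.09 + (22−20.45)²/20.45 + (14−20.45)²/20.45 = 2.8604
df = 2
p-value (upper-tail) = 0.23926
At α=0.1: p ≥ α → fail to reject H₀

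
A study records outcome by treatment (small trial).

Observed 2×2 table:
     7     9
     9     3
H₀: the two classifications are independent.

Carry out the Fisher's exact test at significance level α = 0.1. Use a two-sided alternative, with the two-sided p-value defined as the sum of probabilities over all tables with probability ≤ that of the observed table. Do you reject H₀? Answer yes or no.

reject H₀: no

Margins: r₁=16, r₂=12, c₁=16, c₂=12, n=28
p_obs = C(16,7)·C(12,9)/C(28,16); sum pmf over tables with pmf ≤ p_obs
p-value (two-sided) = 0.13582
At α=0.1: p ≥ α → fail to reject H₀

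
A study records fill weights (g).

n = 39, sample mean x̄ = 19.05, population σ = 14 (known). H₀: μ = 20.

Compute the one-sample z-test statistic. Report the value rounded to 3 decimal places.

SE = σ/√n = 14/√39 = 2.2418
z = (x̄−μ₀)/SE = (19.05−20)/2.2418 = -0.4238

test statistic = -0.424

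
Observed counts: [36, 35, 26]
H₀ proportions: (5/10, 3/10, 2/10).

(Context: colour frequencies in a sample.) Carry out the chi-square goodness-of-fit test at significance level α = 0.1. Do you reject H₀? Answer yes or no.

reject H₀: yes

n = 97; E_i = n·p_i = [48.50, 29.10, 19.40]
χ² = (36−48.50)²/48.50 + (35−29.10)²/29.10 + (26−19.40)²/19.40 = 6.6632
df = 2
p-value (upper-tail) = 0.03574
At α=0.1: p < α → reject H₀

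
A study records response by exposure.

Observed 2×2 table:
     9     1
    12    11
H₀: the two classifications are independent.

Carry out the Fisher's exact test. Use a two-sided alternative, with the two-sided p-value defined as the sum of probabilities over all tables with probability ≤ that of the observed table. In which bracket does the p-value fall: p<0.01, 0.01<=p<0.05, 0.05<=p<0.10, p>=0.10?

p-value bracket: 0.05<=p<0.10

Margins: r₁=10, r₂=23, c₁=21, c₂=12, n=33
p_obs = C(10,9)·C(23,12)/C(33,21); sum pmf over tables with pmf ≤ p_obs
p-value (two-sided) = 0.05447
→ bracket: 0.05<=p<0.10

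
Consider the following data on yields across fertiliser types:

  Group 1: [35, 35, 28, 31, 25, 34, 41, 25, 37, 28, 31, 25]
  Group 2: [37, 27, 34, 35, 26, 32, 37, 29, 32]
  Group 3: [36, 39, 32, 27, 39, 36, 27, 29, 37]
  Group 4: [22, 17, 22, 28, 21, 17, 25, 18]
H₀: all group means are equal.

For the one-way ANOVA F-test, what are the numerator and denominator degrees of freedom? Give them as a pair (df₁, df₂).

degrees of freedom = [3, 34]

k = 4 groups, N = 38 total
df = (k−1, N−k) = (4−1, 38−4) = (3, 34)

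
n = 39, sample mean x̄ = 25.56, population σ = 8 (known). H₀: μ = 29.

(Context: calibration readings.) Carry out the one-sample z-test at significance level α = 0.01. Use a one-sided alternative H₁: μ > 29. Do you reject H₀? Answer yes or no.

SE = σ/√n = 8/√39 = 1.2810
z = (x̄−μ₀)/SE = (25.56−29)/1.2810 = -2.6853
p-value (one-sided, H₁ greater) = 0.99638
At α=0.01: p ≥ α → fail to reject H₀

reject H₀: no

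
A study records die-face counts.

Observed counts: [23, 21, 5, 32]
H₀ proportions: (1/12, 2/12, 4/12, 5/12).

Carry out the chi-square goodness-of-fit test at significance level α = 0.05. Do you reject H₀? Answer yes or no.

n = 81; E_i = n·p_i = [6.75, 13.50, 27.00, 33.75]
χ² = (23−6.75)²/6.75 + (21−13.50)²/13.50 + (5−27.00)²/27.00 + (32−33.75)²/33.75 = 61.3037
df = 3
p-value (upper-tail) = 0.00000
At α=0.05: p < α → reject H₀

reject H₀: yes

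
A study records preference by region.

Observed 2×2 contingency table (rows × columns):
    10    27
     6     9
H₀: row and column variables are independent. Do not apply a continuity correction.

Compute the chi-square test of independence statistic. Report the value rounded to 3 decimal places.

test statistic = 0.843

Row totals [37, 15], col totals [16, 36], n=52
χ² = (10−11.38)²/11.38 + (27−25.62)²/25.62 + (6−4.62)²/4.62 + (9−10.38)²/10.38 = 0.8432
df = 1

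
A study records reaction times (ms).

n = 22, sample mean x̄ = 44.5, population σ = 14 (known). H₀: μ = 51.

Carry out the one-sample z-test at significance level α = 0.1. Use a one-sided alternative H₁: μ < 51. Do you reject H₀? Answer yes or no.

reject H₀: yes

SE = σ/√n = 14/√22 = 2.9848
z = (x̄−μ₀)/SE = (44.5−51)/2.9848 = -2.1777
p-value (one-sided, H₁ less) = 0.01471
At α=0.1: p < α → reject H₀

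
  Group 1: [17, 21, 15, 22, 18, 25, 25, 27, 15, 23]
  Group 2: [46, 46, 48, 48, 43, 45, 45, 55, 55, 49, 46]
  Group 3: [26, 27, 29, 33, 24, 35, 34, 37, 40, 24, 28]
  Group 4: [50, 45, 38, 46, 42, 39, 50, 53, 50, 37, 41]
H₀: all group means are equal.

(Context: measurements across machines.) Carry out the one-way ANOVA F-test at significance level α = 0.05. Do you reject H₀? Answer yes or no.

Group means [20.80, 47.82, 30.64, 44.64], grand mean 36.326
SSB = Σnᵢ(x̄ᵢ−x̄)² = 4979.115; SSW = ΣΣ(x−x̄ᵢ)² = 932.327
MSB = 4979.115/3 = 1659.7049; MSW = 932.327/39 = 23.9058
F = MSB/MSW = 69.4268
df = (3, 39)
p-value (upper-tail) = 0.00000
At α=0.05: p < α → reject H₀

reject H₀: yes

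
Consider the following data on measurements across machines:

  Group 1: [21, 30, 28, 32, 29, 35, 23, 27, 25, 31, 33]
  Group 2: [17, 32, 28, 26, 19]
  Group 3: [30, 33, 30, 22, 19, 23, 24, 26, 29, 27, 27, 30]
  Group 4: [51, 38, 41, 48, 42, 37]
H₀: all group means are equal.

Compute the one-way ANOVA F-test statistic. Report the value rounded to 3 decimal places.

Group means [28.55, 24.40, 26.67, 42.83], grand mean 29.794
SSB = Σnᵢ(x̄ᵢ−x̄)² = 1300.132; SSW = ΣΣ(x−x̄ᵢ)² = 677.427
MSB = 1300.132/3 = 433.3772; MSW = 677.427/30 = 22.5809
F = MSB/MSW = 19.1922
df = (3, 30)

test statistic = 19.192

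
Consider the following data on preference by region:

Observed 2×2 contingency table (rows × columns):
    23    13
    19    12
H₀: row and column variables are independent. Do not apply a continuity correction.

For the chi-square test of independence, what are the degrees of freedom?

df = (r−1)(c−1) = (2−1)·(2−1) = 1

degrees of freedom = 1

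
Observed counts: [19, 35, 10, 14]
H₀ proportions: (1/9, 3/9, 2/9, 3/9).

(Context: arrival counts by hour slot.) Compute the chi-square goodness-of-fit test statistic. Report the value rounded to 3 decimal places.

test statistic = 24.077

n = 78; E_i = n·p_i = [8.67, 26.00, 17.33, 26.00]
χ² = (19−8.67)²/8.67 + (35−26.00)²/26.00 + (10−17.33)²/17.33 + (14−26.00)²/26.00 = 24.0769
df = 3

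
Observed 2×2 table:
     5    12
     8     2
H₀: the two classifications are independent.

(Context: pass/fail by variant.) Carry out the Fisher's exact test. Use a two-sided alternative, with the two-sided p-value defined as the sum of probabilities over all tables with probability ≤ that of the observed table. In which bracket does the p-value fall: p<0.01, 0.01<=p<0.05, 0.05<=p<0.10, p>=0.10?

Margins: r₁=17, r₂=10, c₁=13, c₂=14, n=27
p_obs = C(17,5)·C(10,8)/C(27,13); sum pmf over tables with pmf ≤ p_obs
p-value (two-sided) = 0.01831
→ bracket: 0.01<=p<0.05

p-value bracket: 0.01<=p<0.05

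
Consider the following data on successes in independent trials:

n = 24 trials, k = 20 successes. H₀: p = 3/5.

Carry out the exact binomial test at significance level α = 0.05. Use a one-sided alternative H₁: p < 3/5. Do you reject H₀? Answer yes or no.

reject H₀: no

Exact binomial: n=24, k=20, p₀=3/5=0.6000
P(X≤20) from Σ C(n,i)·p₀^i·(1−p₀)^(n−i)
p-value (one-sided, H₁ less) = 0.99650
At α=0.05: p ≥ α → fail to reject H₀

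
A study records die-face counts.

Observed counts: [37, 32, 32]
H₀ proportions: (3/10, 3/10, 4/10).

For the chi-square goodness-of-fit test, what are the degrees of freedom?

degrees of freedom = 2

df = k − 1 = 3 − 1 = 2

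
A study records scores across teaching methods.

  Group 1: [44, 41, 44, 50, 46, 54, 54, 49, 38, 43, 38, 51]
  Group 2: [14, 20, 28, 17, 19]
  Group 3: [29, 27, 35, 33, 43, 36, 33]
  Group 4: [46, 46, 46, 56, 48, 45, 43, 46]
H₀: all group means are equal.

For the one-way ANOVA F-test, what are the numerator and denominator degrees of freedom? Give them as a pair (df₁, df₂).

k = 4 groups, N = 32 total
df = (k−1, N−k) = (4−1, 32−4) = (3, 28)

degrees of freedom = [3, 28]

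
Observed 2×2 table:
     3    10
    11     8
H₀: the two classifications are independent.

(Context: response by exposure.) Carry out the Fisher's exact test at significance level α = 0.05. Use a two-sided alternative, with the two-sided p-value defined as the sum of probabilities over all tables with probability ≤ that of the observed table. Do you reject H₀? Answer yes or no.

reject H₀: no

Margins: r₁=13, r₂=19, c₁=14, c₂=18, n=32
p_obs = C(13,3)·C(19,11)/C(32,14); sum pmf over tables with pmf ≤ p_obs
p-value (two-sided) = 0.07511
At α=0.05: p ≥ α → fail to reject H₀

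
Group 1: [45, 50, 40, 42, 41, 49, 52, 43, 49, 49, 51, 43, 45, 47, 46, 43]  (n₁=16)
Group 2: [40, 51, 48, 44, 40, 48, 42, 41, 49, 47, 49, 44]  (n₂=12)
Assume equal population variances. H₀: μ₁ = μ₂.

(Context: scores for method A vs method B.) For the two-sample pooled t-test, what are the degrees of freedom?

df = n₁ + n₂ − 2 = 16 + 12 − 2 = 26

degrees of freedom = 26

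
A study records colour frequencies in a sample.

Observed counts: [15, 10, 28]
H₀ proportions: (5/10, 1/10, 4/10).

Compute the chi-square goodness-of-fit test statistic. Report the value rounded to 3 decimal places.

n = 53; E_i = n·p_i = [26.50, 5.30, 21.20]
χ² = (15−26.50)²/26.50 + (10−5.30)²/5.30 + (28−21.20)²/21.20 = 11.3396
df = 2

test statistic = 11.340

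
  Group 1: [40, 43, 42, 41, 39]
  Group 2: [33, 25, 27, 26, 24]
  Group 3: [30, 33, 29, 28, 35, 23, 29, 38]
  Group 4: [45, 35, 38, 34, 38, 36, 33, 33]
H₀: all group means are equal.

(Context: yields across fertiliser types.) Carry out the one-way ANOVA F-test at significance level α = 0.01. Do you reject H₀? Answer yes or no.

Group means [41.00, 27.00, 30.62, 36.50], grand mean 33.731
SSB = Σnᵢ(x̄ᵢ−x̄)² = 629.240; SSW = ΣΣ(x−x̄ᵢ)² = 319.875
MSB = 629.240/3 = 209.7468; MSW = 319.875/22 = 14.5398
F = MSB/MSW = 14.4257
df = (3, 22)
p-value (upper-tail) = 0.00002
At α=0.01: p < α → reject H₀

reject H₀: yes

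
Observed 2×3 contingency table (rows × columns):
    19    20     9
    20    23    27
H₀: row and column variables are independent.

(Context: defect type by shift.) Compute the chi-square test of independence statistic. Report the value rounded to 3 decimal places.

test statistic = 5.318

Row totals [48, 70], col totals [39, 43, 36], n=118
χ² = (19−15.86)²/15.86 + (20−17.49)²/17.49 + (9−14.64)²/14.64 + (20−23.14)²/23.14 + (23−25.51)²/25.51 + (27−21.36)²/21.36 = 5.3181
df = 2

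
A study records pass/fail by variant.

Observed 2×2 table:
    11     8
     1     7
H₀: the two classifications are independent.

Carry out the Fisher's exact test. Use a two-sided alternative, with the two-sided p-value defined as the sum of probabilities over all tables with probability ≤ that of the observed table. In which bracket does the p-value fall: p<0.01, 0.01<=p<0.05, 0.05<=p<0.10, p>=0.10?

p-value bracket: 0.01<=p<0.05

Margins: r₁=19, r₂=8, c₁=12, c₂=15, n=27
p_obs = C(19,11)·C(8,1)/C(27,12); sum pmf over tables with pmf ≤ p_obs
p-value (two-sided) = 0.04326
→ bracket: 0.01<=p<0.05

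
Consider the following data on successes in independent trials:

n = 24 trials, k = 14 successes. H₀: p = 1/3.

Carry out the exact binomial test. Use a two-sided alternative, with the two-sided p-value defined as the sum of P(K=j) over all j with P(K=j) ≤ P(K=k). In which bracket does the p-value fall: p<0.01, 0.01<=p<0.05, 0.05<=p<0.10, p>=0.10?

Exact binomial: n=24, k=14, p₀=1/3=0.3333
P(X=j) = C(n,j)·p₀^j·(1−p₀)^(n−j); p = Σ P(X=j) over j with P(X=j) ≤ P(X=14)
p-value (two-sided) = 0.01521
→ bracket: 0.01<=p<0.05

p-value bracket: 0.01<=p<0.05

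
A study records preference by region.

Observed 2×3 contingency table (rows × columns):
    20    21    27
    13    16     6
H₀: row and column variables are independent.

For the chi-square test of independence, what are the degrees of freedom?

df = (r−1)(c−1) = (2−1)·(3−1) = 2

degrees of freedom = 2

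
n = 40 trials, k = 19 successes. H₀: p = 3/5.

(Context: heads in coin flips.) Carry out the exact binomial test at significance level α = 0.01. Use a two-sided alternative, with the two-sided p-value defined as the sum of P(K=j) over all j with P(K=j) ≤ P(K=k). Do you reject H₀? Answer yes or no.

reject H₀: no

Exact binomial: n=40, k=19, p₀=3/5=0.6000
P(X=j) = C(n,j)·p₀^j·(1−p₀)^(n−j); p = Σ P(X=j) over j with P(X=j) ≤ P(X=19)
p-value (two-sided) = 0.10957
At α=0.01: p ≥ α → fail to reject H₀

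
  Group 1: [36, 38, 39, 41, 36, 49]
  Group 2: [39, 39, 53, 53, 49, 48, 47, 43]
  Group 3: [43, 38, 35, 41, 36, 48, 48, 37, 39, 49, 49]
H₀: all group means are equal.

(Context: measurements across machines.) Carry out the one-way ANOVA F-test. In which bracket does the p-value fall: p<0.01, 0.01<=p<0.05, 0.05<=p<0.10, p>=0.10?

p-value bracket: 0.05<=p<0.10

Group means [39.83, 46.38, 42.09], grand mean 42.920
SSB = Σnᵢ(x̄ᵢ−x̄)² = 160.223; SSW = ΣΣ(x−x̄ᵢ)² = 643.617
MSB = 160.223/2 = 80.1113; MSW = 643.617/22 = 29.2553
F = MSB/MSW = 2.7383
df = (2, 22)
p-value (upper-tail) = 0.08670
→ bracket: 0.05<=p<0.10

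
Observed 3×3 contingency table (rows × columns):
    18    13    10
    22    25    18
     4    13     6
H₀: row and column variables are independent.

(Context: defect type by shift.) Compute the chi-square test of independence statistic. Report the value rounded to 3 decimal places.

test statistic = 5.477

Row totals [41, 65, 23], col totals [44, 51, 34], n=129
χ² = (18−13.98)²/13.98 + (13−16.21)²/16.21 + (10−10.81)²/10.81 + (22−22.17)²/22.17 + (25−25.70)²/25.70 + (18−17.13)²/17.13 + (4−7.84)²/7.84 + (13−9.09)²/9.09 + (6−6.06)²/6.06 = 5.4766
df = 4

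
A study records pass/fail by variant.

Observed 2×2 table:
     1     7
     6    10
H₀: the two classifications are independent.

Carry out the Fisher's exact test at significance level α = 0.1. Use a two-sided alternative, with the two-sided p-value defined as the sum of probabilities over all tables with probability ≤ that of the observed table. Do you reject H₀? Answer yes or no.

reject H₀: no

Margins: r₁=8, r₂=16, c₁=7, c₂=17, n=24
p_obs = C(8,1)·C(16,6)/C(24,7); sum pmf over tables with pmf ≤ p_obs
p-value (two-sided) = 0.35215
At α=0.1: p ≥ α → fail to reject H₀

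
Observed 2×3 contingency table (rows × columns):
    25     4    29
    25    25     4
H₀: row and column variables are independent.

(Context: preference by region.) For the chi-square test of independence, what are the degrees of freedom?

degrees of freedom = 2

df = (r−1)(c−1) = (2−1)·(3−1) = 2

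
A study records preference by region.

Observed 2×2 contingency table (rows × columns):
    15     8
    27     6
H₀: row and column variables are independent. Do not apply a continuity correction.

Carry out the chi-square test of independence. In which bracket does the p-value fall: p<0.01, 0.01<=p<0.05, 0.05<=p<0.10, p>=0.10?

p-value bracket: p>=0.10

Row totals [23, 33], col totals [42, 14], n=56
χ² = (15−17.25)²/17.25 + (8−5.75)²/5.75 + (27−24.75)²/24.75 + (6−8.25)²/8.25 = 1.9921
df = 1
p-value (upper-tail) = 0.15812
→ bracket: p>=0.10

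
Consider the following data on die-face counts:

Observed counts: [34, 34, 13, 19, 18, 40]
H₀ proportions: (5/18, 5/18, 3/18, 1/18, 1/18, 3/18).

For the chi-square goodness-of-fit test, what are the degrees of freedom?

df = k − 1 = 6 − 1 = 5

degrees of freedom = 5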